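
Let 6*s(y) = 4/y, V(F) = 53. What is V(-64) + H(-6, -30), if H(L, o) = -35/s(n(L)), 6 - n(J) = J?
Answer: -577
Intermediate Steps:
n(J) = 6 - J
s(y) = 2/(3*y) (s(y) = (4/y)/6 = 2/(3*y))
H(L, o) = -315 + 105*L/2 (H(L, o) = -(315 - 105*L/2) = -35*(9 - 3*L/2) = -315 + 105*L/2)
V(-64) + H(-6, -30) = 53 + (-315 + (105/2)*(-6)) = 53 + (-315 - 315) = 53 - 630 = -577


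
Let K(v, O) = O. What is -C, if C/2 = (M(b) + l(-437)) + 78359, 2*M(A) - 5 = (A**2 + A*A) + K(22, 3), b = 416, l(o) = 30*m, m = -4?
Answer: -502598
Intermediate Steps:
l(o) = -120 (l(o) = 30*(-4) = -120)
M(A) = 4 + A**2 (M(A) = 5/2 + ((A**2 + A*A) + 3)/2 = 5/2 + ((A**2 + A**2) + 3)/2 = 5/2 + (2*A**2 + 3)/2 = 5/2 + (3 + 2*A**2)/2 = 5/2 + (3/2 + A**2) = 4 + A**2)
C = 502598 (C = 2*(((4 + 416**2) - 120) + 78359) = 2*(((4 + 173056) - 120) + 78359) = 2*((173060 - 120) + 78359) = 2*(172940 + 78359) = 2*251299 = 502598)
-C = -1*502598 = -502598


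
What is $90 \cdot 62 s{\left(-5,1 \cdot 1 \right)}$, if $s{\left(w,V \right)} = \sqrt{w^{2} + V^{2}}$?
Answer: $5580 \sqrt{26} \approx 28453.0$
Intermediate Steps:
$s{\left(w,V \right)} = \sqrt{V^{2} + w^{2}}$
$90 \cdot 62 s{\left(-5,1 \cdot 1 \right)} = 90 \cdot 62 \sqrt{\left(1 \cdot 1\right)^{2} + \left(-5\right)^{2}} = 5580 \sqrt{1^{2} + 25} = 5580 \sqrt{1 + 25} = 5580 \sqrt{26}$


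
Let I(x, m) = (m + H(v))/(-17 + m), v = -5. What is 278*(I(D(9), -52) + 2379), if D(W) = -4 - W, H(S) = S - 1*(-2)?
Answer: 45649268/69 ≈ 6.6158e+5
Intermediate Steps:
H(S) = 2 + S (H(S) = S + 2 = 2 + S)
I(x, m) = (-3 + m)/(-17 + m) (I(x, m) = (m + (2 - 5))/(-17 + m) = (m - 3)/(-17 + m) = (-3 + m)/(-17 + m))
278*(I(D(9), -52) + 2379) = 278*((-3 - 52)/(-17 - 52) + 2379) = 278*(-55/(-69) + 2379) = 278*(-1/69*(-55) + 2379) = 278*(55/69 + 2379) = 278*(164206/69) = 45649268/69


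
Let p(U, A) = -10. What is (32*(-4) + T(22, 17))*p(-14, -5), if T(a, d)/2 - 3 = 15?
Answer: 920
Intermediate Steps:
T(a, d) = 36 (T(a, d) = 6 + 2*15 = 6 + 30 = 36)
(32*(-4) + T(22, 17))*p(-14, -5) = (32*(-4) + 36)*(-10) = (-128 + 36)*(-10) = -92*(-10) = 920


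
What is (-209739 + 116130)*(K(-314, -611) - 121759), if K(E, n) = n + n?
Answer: 11512128429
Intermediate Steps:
K(E, n) = 2*n
(-209739 + 116130)*(K(-314, -611) - 121759) = (-209739 + 116130)*(2*(-611) - 121759) = -93609*(-1222 - 121759) = -93609*(-122981) = 11512128429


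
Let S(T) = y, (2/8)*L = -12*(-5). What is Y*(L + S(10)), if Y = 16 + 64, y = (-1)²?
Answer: 19280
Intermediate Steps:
L = 240 (L = 4*(-12*(-5)) = 4*60 = 240)
y = 1
S(T) = 1
Y = 80
Y*(L + S(10)) = 80*(240 + 1) = 80*241 = 19280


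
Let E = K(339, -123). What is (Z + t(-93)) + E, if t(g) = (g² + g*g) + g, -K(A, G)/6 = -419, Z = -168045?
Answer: -148326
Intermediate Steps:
K(A, G) = 2514 (K(A, G) = -6*(-419) = 2514)
t(g) = g + 2*g² (t(g) = (g² + g²) + g = 2*g² + g = g + 2*g²)
E = 2514
(Z + t(-93)) + E = (-168045 - 93*(1 + 2*(-93))) + 2514 = (-168045 - 93*(1 - 186)) + 2514 = (-168045 - 93*(-185)) + 2514 = (-168045 + 17205) + 2514 = -150840 + 2514 = -148326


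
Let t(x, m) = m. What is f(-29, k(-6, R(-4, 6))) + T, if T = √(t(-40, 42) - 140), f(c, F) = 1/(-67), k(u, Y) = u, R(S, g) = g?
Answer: -1/67 + 7*I*√2 ≈ -0.014925 + 9.8995*I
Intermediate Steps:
f(c, F) = -1/67
T = 7*I*√2 (T = √(42 - 140) = √(-98) = 7*I*√2 ≈ 9.8995*I)
f(-29, k(-6, R(-4, 6))) + T = -1/67 + 7*I*√2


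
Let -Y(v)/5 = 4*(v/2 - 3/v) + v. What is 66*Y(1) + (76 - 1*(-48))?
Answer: 3094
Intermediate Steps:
Y(v) = -15*v + 60/v (Y(v) = -5*(4*(v/2 - 3/v) + v) = -5*((-12/v + 2*v) + v) = -5*(-12/v + 3*v) = -15*v + 60/v)
66*Y(1) + (76 - 1*(-48)) = 66*(-15*1 + 60/1) + (76 - 1*(-48)) = 66*(-15 + 60*1) + (76 + 48) = 66*(-15 + 60) + 124 = 66*45 + 124 = 2970 + 124 = 3094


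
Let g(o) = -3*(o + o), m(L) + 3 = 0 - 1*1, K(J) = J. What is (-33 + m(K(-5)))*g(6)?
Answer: 1332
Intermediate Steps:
m(L) = -4 (m(L) = -3 + (0 - 1*1) = -3 + (0 - 1) = -3 - 1 = -4)
g(o) = -6*o
(-33 + m(K(-5)))*g(6) = (-33 - 4)*(-6*6) = -37*(-36) = 1332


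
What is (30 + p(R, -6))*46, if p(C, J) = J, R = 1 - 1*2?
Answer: 1104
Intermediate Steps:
R = -1 (R = 1 - 2 = -1)
(30 + p(R, -6))*46 = (30 - 6)*46 = 24*46 = 1104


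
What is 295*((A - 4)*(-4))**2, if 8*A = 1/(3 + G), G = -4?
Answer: 321255/4 ≈ 80314.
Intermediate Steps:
A = -1/8 (A = 1/(8*(3 - 4)) = (1/8)/(-1) = (1/8)*(-1) = -1/8 ≈ -0.12500)
295*((A - 4)*(-4))**2 = 295*((-1/8 - 4)*(-4))**2 = 295*(-33/8*(-4))**2 = 295*(33/2)**2 = 295*(1089/4) = 321255/4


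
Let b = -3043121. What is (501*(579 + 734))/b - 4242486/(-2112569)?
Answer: 11520722887209/6428803087849 ≈ 1.7920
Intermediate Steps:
(501*(579 + 734))/b - 4242486/(-2112569) = (501*(579 + 734))/(-3043121) - 4242486/(-2112569) = (501*1313)*(-1/3043121) - 4242486*(-1/2112569) = 657813*(-1/3043121) + 4242486/2112569 = -657813/3043121 + 4242486/2112569 = 11520722887209/6428803087849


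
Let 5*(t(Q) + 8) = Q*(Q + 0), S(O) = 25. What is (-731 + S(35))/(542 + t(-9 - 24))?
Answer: -3530/3759 ≈ -0.93908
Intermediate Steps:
t(Q) = -8 + Q**2/5 (t(Q) = -8 + (Q*(Q + 0))/5 = -8 + (Q*Q)/5 = -8 + Q**2/5)
(-731 + S(35))/(542 + t(-9 - 24)) = (-731 + 25)/(542 + (-8 + (-9 - 24)**2/5)) = -706/(542 + (-8 + (1/5)*(-33)**2)) = -706/(542 + (-8 + (1/5)*1089)) = -706/(542 + (-8 + 1089/5)) = -706/(542 + 1049/5) = -706/3759/5 = -706*5/3759 = -3530/3759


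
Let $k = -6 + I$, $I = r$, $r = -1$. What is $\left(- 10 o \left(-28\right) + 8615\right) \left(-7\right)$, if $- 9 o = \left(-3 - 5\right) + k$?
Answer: $- \frac{190715}{3} \approx -63572.0$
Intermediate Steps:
$I = -1$
$k = -7$ ($k = -6 - 1 = -7$)
$o = \frac{5}{3}$ ($o = - \frac{\left(-3 - 5\right) - 7}{9} = - \frac{-8 - 7}{9} = \left(- \frac{1}{9}\right) \left(-15\right) = \frac{5}{3} \approx 1.6667$)
$\left(- 10 o \left(-28\right) + 8615\right) \left(-7\right) = \left(\left(-10\right) \frac{5}{3} \left(-28\right) + 8615\right) \left(-7\right) = \left(\left(- \frac{50}{3}\right) \left(-28\right) + 8615\right) \left(-7\right) = \left(\frac{1400}{3} + 8615\right) \left(-7\right) = \frac{27245}{3} \left(-7\right) = - \frac{190715}{3}$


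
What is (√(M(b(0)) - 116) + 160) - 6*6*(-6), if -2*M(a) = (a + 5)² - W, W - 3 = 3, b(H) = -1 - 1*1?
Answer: 376 + I*√470/2 ≈ 376.0 + 10.84*I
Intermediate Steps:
b(H) = -2 (b(H) = -1 - 1 = -2)
W = 6 (W = 3 + 3 = 6)
M(a) = 3 - (5 + a)²/2 (M(a) = -((a + 5)² - 1*6)/2 = -((5 + a)² - 6)/2 = -(-6 + (5 + a)²)/2 = 3 - (5 + a)²/2)
(√(M(b(0)) - 116) + 160) - 6*6*(-6) = (√((3 - (5 - 2)²/2) - 116) + 160) - 6*6*(-6) = (√((3 - ½*3²) - 116) + 160) - 36*(-6) = (√((3 - ½*9) - 116) + 160) + 216 = (√((3 - 9/2) - 116) + 160) + 216 = (√(-3/2 - 116) + 160) + 216 = (√(-235/2) + 160) + 216 = (I*√470/2 + 160) + 216 = (160 + I*√470/2) + 216 = 376 + I*√470/2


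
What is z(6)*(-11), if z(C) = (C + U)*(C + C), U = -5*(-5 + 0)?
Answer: -4092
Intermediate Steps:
U = 25 (U = -5*(-5) = 25)
z(C) = 2*C*(25 + C) (z(C) = (C + 25)*(C + C) = (25 + C)*(2*C) = 2*C*(25 + C))
z(6)*(-11) = (2*6*(25 + 6))*(-11) = (2*6*31)*(-11) = 372*(-11) = -4092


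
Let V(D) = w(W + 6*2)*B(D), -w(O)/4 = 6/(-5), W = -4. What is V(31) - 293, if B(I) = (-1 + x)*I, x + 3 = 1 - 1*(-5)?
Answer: 23/5 ≈ 4.6000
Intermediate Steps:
x = 3 (x = -3 + (1 - 1*(-5)) = -3 + (1 + 5) = -3 + 6 = 3)
B(I) = 2*I (B(I) = (-1 + 3)*I = 2*I)
w(O) = 24/5 (w(O) = -24/(-5) = -24*(-1)/5 = -4*(-6/5) = 24/5)
V(D) = 48*D/5 (V(D) = 24*(2*D)/5 = 48*D/5)
V(31) - 293 = (48/5)*31 - 293 = 1488/5 - 293 = 23/5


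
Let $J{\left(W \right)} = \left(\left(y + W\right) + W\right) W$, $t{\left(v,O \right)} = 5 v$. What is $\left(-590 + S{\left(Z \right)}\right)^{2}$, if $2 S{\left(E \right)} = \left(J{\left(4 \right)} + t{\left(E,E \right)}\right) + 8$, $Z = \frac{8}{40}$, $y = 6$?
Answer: $\frac{1243225}{4} \approx 3.1081 \cdot 10^{5}$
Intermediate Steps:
$Z = \frac{1}{5}$ ($Z = 8 \cdot \frac{1}{40} = \frac{1}{5} \approx 0.2$)
$J{\left(W \right)} = W \left(6 + 2 W\right)$ ($J{\left(W \right)} = \left(\left(6 + W\right) + W\right) W = \left(6 + 2 W\right) W = W \left(6 + 2 W\right)$)
$S{\left(E \right)} = 32 + \frac{5 E}{2}$ ($S{\left(E \right)} = \frac{\left(2 \cdot 4 \left(3 + 4\right) + 5 E\right) + 8}{2} = \frac{\left(2 \cdot 4 \cdot 7 + 5 E\right) + 8}{2} = \frac{\left(56 + 5 E\right) + 8}{2} = \frac{64 + 5 E}{2} = 32 + \frac{5 E}{2}$)
$\left(-590 + S{\left(Z \right)}\right)^{2} = \left(-590 + \left(32 + \frac{5}{2} \cdot \frac{1}{5}\right)\right)^{2} = \left(-590 + \left(32 + \frac{1}{2}\right)\right)^{2} = \left(-590 + \frac{65}{2}\right)^{2} = \left(- \frac{1115}{2}\right)^{2} = \frac{1243225}{4}$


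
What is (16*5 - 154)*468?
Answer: -34632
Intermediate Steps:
(16*5 - 154)*468 = (80 - 154)*468 = -74*468 = -34632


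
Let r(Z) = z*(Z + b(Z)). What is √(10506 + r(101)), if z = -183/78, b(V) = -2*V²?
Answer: √39299442/26 ≈ 241.11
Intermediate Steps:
z = -61/26 (z = -183*1/78 = -61/26 ≈ -2.3462)
r(Z) = -61*Z/26 + 61*Z²/13 (r(Z) = -61*(Z - 2*Z²)/26 = -61*Z/26 + 61*Z²/13)
√(10506 + r(101)) = √(10506 + (61/26)*101*(-1 + 2*101)) = √(10506 + (61/26)*101*(-1 + 202)) = √(10506 + (61/26)*101*201) = √(10506 + 1238361/26) = √(1511517/26) = √39299442/26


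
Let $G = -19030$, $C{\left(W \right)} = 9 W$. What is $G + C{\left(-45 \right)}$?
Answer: $-19435$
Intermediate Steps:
$G + C{\left(-45 \right)} = -19030 + 9 \left(-45\right) = -19030 - 405 = -19435$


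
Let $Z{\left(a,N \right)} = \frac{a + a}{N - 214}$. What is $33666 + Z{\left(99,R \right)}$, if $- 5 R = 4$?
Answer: $\frac{6026049}{179} \approx 33665.0$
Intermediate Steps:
$R = - \frac{4}{5}$ ($R = \left(- \frac{1}{5}\right) 4 = - \frac{4}{5} \approx -0.8$)
$Z{\left(a,N \right)} = \frac{2 a}{-214 + N}$
$33666 + Z{\left(99,R \right)} = 33666 + 2 \cdot 99 \frac{1}{-214 - \frac{4}{5}} = 33666 + 2 \cdot 99 \frac{1}{- \frac{1074}{5}} = 33666 + 2 \cdot 99 \left(- \frac{5}{1074}\right) = 33666 - \frac{165}{179} = \frac{6026049}{179}$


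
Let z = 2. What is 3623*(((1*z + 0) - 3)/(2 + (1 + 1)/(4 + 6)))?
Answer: -18115/11 ≈ -1646.8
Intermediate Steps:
3623*(((1*z + 0) - 3)/(2 + (1 + 1)/(4 + 6))) = 3623*(((1*2 + 0) - 3)/(2 + (1 + 1)/(4 + 6))) = 3623*(((2 + 0) - 3)/(2 + 2/10)) = 3623*((2 - 3)/(2 + 2*(1/10))) = 3623*(-1/(2 + 1/5)) = 3623*(-1/11/5) = 3623*(-1*5/11) = 3623*(-5/11) = -18115/11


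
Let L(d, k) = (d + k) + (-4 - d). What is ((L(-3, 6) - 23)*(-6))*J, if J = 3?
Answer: 378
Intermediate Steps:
L(d, k) = -4 + k
((L(-3, 6) - 23)*(-6))*J = (((-4 + 6) - 23)*(-6))*3 = ((2 - 23)*(-6))*3 = -21*(-6)*3 = 126*3 = 378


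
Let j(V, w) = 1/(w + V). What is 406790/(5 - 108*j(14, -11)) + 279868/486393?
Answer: -197851132562/15078183 ≈ -13122.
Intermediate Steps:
j(V, w) = 1/(V + w)
406790/(5 - 108*j(14, -11)) + 279868/486393 = 406790/(5 - 108/(14 - 11)) + 279868/486393 = 406790/(5 - 108/3) + 279868*(1/486393) = 406790/(5 - 108*⅓) + 279868/486393 = 406790/(5 - 36) + 279868/486393 = 406790/(-31) + 279868/486393 = 406790*(-1/31) + 279868/486393 = -406790/31 + 279868/486393 = -197851132562/15078183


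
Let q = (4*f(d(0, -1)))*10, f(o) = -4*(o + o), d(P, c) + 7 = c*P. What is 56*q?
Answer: 125440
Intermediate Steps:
d(P, c) = -7 + P*c (d(P, c) = -7 + c*P = -7 + P*c)
f(o) = -8*o
q = 2240 (q = (4*(-8*(-7 + 0*(-1))))*10 = (4*(-8*(-7 + 0)))*10 = (4*(-8*(-7)))*10 = (4*56)*10 = 224*10 = 2240)
56*q = 56*2240 = 125440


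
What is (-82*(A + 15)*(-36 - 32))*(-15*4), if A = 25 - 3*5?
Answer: -8364000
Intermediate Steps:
A = 10 (A = 25 - 1*15 = 25 - 15 = 10)
(-82*(A + 15)*(-36 - 32))*(-15*4) = (-82*(10 + 15)*(-36 - 32))*(-15*4) = -2050*(-68)*(-60) = -82*(-1700)*(-60) = 139400*(-60) = -8364000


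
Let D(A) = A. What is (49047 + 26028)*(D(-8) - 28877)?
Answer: -2168541375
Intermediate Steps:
(49047 + 26028)*(D(-8) - 28877) = (49047 + 26028)*(-8 - 28877) = 75075*(-28885) = -2168541375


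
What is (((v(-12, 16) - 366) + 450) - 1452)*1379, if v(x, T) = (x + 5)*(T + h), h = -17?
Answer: -1876819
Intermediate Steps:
v(x, T) = (-17 + T)*(5 + x) (v(x, T) = (x + 5)*(T - 17) = (5 + x)*(-17 + T) = (-17 + T)*(5 + x))
(((v(-12, 16) - 366) + 450) - 1452)*1379 = ((((-85 - 17*(-12) + 5*16 + 16*(-12)) - 366) + 450) - 1452)*1379 = ((((-85 + 204 + 80 - 192) - 366) + 450) - 1452)*1379 = (((7 - 366) + 450) - 1452)*1379 = ((-359 + 450) - 1452)*1379 = (91 - 1452)*1379 = -1361*1379 = -1876819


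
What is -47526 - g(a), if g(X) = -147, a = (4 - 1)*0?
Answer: -47379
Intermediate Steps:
a = 0 (a = 3*0 = 0)
-47526 - g(a) = -47526 - 1*(-147) = -47526 + 147 = -47379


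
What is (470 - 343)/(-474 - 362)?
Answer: -127/836 ≈ -0.15191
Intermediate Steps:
(470 - 343)/(-474 - 362) = 127/(-836) = 127*(-1/836) = -127/836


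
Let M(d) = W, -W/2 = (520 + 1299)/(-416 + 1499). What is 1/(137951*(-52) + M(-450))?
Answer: -1083/7768852154 ≈ -1.3940e-7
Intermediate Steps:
W = -3638/1083 (W = -2*(520 + 1299)/(-416 + 1499) = -3638/1083 ≈ -3.3592)
M(d) = -3638/1083
1/(137951*(-52) + M(-450)) = 1/(137951*(-52) - 3638/1083) = 1/(-7173452 - 3638/1083) = 1/(-7768852154/1083) = -1083/7768852154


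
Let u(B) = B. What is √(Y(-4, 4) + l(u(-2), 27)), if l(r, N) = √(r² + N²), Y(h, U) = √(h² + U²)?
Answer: √(√733 + 4*√2) ≈ 5.7211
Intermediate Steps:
Y(h, U) = √(U² + h²)
l(r, N) = √(N² + r²)
√(Y(-4, 4) + l(u(-2), 27)) = √(√(4² + (-4)²) + √(27² + (-2)²)) = √(√(16 + 16) + √(729 + 4)) = √(√32 + √733) = √(4*√2 + √733) = √(√733 + 4*√2)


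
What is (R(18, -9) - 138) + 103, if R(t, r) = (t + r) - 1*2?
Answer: -28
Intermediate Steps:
R(t, r) = -2 + r + t (R(t, r) = (r + t) - 2 = -2 + r + t)
(R(18, -9) - 138) + 103 = ((-2 - 9 + 18) - 138) + 103 = (7 - 138) + 103 = -131 + 103 = -28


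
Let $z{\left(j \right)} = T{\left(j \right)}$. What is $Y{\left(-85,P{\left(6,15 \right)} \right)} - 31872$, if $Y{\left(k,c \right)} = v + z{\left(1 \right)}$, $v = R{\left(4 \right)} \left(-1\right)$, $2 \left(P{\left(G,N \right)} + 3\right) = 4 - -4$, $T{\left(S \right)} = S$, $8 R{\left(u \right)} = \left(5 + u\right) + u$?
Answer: $- \frac{254981}{8} \approx -31873.0$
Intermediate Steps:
$R{\left(u \right)} = \frac{5}{8} + \frac{u}{4}$ ($R{\left(u \right)} = \frac{\left(5 + u\right) + u}{8} = \frac{5 + 2 u}{8} = \frac{5}{8} + \frac{u}{4}$)
$P{\left(G,N \right)} = 1$ ($P{\left(G,N \right)} = -3 + \frac{4 - -4}{2} = -3 + \frac{4 + 4}{2} = -3 + \frac{1}{2} \cdot 8 = -3 + 4 = 1$)
$z{\left(j \right)} = j$
$v = - \frac{13}{8}$ ($v = \left(\frac{5}{8} + \frac{1}{4} \cdot 4\right) \left(-1\right) = \left(\frac{5}{8} + 1\right) \left(-1\right) = \frac{13}{8} \left(-1\right) = - \frac{13}{8} \approx -1.625$)
$Y{\left(k,c \right)} = - \frac{5}{8}$ ($Y{\left(k,c \right)} = - \frac{13}{8} + 1 = - \frac{5}{8}$)
$Y{\left(-85,P{\left(6,15 \right)} \right)} - 31872 = - \frac{5}{8} - 31872 = - \frac{254981}{8}$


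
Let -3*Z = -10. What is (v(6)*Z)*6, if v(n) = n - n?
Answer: 0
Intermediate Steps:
Z = 10/3 (Z = -⅓*(-10) = 10/3 ≈ 3.3333)
v(n) = 0
(v(6)*Z)*6 = (0*(10/3))*6 = 0*6 = 0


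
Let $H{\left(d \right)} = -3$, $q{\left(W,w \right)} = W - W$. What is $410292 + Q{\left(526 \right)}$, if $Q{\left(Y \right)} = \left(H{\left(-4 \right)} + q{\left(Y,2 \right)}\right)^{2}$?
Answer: $410301$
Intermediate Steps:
$q{\left(W,w \right)} = 0$
$Q{\left(Y \right)} = 9$ ($Q{\left(Y \right)} = \left(-3 + 0\right)^{2} = \left(-3\right)^{2} = 9$)
$410292 + Q{\left(526 \right)} = 410292 + 9 = 410301$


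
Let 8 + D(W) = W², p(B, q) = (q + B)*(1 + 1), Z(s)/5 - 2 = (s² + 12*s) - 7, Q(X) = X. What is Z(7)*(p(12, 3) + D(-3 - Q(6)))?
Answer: 65920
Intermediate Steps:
Z(s) = -25 + 5*s² + 60*s (Z(s) = 10 + 5*((s² + 12*s) - 7) = 10 + 5*(-7 + s² + 12*s) = 10 + (-35 + 5*s² + 60*s) = -25 + 5*s² + 60*s)
p(B, q) = 2*B + 2*q (p(B, q) = (B + q)*2 = 2*B + 2*q)
D(W) = -8 + W²
Z(7)*(p(12, 3) + D(-3 - Q(6))) = (-25 + 5*7² + 60*7)*((2*12 + 2*3) + (-8 + (-3 - 1*6)²)) = (-25 + 5*49 + 420)*((24 + 6) + (-8 + (-3 - 6)²)) = (-25 + 245 + 420)*(30 + (-8 + (-9)²)) = 640*(30 + (-8 + 81)) = 640*(30 + 73) = 640*103 = 65920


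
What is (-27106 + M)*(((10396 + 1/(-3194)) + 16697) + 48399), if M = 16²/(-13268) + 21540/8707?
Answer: -94372610027273333427/46123147043 ≈ -2.0461e+9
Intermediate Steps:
M = 70890932/28881119 (M = 256*(-1/13268) + 21540*(1/8707) = -64/3317 + 21540/8707 = 70890932/28881119 ≈ 2.4546)
(-27106 + M)*(((10396 + 1/(-3194)) + 16697) + 48399) = (-27106 + 70890932/28881119)*(((10396 + 1/(-3194)) + 16697) + 48399) = -782780720682*(((10396 - 1/3194) + 16697) + 48399)/28881119 = -782780720682*((33204823/3194 + 16697) + 48399)/28881119 = -782780720682*(86535041/3194 + 48399)/28881119 = -782780720682/28881119*241121447/3194 = -94372610027273333427/46123147043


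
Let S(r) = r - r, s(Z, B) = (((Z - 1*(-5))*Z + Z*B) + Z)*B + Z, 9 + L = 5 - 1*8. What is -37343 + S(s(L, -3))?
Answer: -37343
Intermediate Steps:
L = -12 (L = -9 + (5 - 1*8) = -9 + (5 - 8) = -9 - 3 = -12)
s(Z, B) = Z + B*(Z + B*Z + Z*(5 + Z)) (s(Z, B) = (((Z + 5)*Z + B*Z) + Z)*B + Z = (((5 + Z)*Z + B*Z) + Z)*B + Z = ((Z*(5 + Z) + B*Z) + Z)*B + Z = ((B*Z + Z*(5 + Z)) + Z)*B + Z = (Z + B*Z + Z*(5 + Z))*B + Z = B*(Z + B*Z + Z*(5 + Z)) + Z = Z + B*(Z + B*Z + Z*(5 + Z)))
S(r) = 0
-37343 + S(s(L, -3)) = -37343 + 0 = -37343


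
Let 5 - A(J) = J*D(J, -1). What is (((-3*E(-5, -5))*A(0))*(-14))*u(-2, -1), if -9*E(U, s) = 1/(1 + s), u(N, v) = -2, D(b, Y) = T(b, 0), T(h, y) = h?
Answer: -35/3 ≈ -11.667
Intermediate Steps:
D(b, Y) = b
E(U, s) = -1/(9*(1 + s))
A(J) = 5 - J² (A(J) = 5 - J*J = 5 - J²)
(((-3*E(-5, -5))*A(0))*(-14))*u(-2, -1) = (((-(-3)/(9 + 9*(-5)))*(5 - 1*0²))*(-14))*(-2) = (((-(-3)/(9 - 45))*(5 - 1*0))*(-14))*(-2) = (((-(-3)/(-36))*(5 + 0))*(-14))*(-2) = ((-(-3)*(-1)/36*5)*(-14))*(-2) = ((-3*1/36*5)*(-14))*(-2) = (-1/12*5*(-14))*(-2) = -5/12*(-14)*(-2) = (35/6)*(-2) = -35/3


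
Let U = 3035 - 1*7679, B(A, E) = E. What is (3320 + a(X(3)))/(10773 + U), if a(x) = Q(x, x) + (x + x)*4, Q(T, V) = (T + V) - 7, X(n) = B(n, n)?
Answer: 3343/6129 ≈ 0.54544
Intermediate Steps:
X(n) = n
Q(T, V) = -7 + T + V
U = -4644 (U = 3035 - 7679 = -4644)
a(x) = -7 + 10*x (a(x) = (-7 + x + x) + (x + x)*4 = (-7 + 2*x) + (2*x)*4 = (-7 + 2*x) + 8*x = -7 + 10*x)
(3320 + a(X(3)))/(10773 + U) = (3320 + (-7 + 10*3))/(10773 - 4644) = (3320 + (-7 + 30))/6129 = (3320 + 23)*(1/6129) = 3343*(1/6129) = 3343/6129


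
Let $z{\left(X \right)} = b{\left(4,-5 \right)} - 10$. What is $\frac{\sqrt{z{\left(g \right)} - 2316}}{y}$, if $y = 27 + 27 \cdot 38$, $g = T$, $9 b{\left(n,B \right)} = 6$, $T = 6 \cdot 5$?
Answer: $\frac{8 i \sqrt{327}}{3159} \approx 0.045795 i$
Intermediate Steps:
$T = 30$
$b{\left(n,B \right)} = \frac{2}{3}$ ($b{\left(n,B \right)} = \frac{1}{9} \cdot 6 = \frac{2}{3}$)
$g = 30$
$z{\left(X \right)} = - \frac{28}{3}$ ($z{\left(X \right)} = \frac{2}{3} - 10 = - \frac{28}{3}$)
$y = 1053$ ($y = 27 + 1026 = 1053$)
$\frac{\sqrt{z{\left(g \right)} - 2316}}{y} = \frac{\sqrt{- \frac{28}{3} - 2316}}{1053} = \sqrt{- \frac{6976}{3}} \cdot \frac{1}{1053} = \frac{8 i \sqrt{327}}{3} \cdot \frac{1}{1053} = \frac{8 i \sqrt{327}}{3159}$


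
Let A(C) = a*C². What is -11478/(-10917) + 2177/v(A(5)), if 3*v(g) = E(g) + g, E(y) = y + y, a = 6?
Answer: 2832001/181950 ≈ 15.565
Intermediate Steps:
E(y) = 2*y
A(C) = 6*C²
v(g) = g (v(g) = (2*g + g)/3 = (3*g)/3 = g)
-11478/(-10917) + 2177/v(A(5)) = -11478/(-10917) + 2177/((6*5²)) = -11478*(-1/10917) + 2177/((6*25)) = 3826/3639 + 2177/150 = 2832001/181950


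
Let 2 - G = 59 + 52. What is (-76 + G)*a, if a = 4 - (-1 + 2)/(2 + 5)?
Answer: -4995/7 ≈ -713.57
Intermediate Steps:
G = -109 (G = 2 - (59 + 52) = 2 - 1*111 = 2 - 111 = -109)
a = 27/7 (a = 4 - 1/7 = 4 - 1*⅐ = 4 - ⅐ = 27/7 ≈ 3.8571)
(-76 + G)*a = (-76 - 109)*(27/7) = -185*27/7 = -4995/7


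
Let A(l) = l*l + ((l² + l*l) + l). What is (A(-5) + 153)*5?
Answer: 1115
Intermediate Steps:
A(l) = l + 3*l² (A(l) = l² + ((l² + l²) + l) = l² + (2*l² + l) = l² + (l + 2*l²) = l + 3*l²)
(A(-5) + 153)*5 = (-5*(1 + 3*(-5)) + 153)*5 = (-5*(1 - 15) + 153)*5 = (-5*(-14) + 153)*5 = (70 + 153)*5 = 223*5 = 1115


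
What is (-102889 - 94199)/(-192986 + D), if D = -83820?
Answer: 98544/138403 ≈ 0.71201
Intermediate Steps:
(-102889 - 94199)/(-192986 + D) = (-102889 - 94199)/(-192986 - 83820) = -197088/(-276806) = -197088*(-1/276806) = 98544/138403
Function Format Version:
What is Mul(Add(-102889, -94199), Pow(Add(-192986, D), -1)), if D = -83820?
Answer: Rational(98544, 138403) ≈ 0.71201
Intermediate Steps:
Mul(Add(-102889, -94199), Pow(Add(-192986, D), -1)) = Mul(Add(-102889, -94199), Pow(Add(-192986, -83820), -1)) = Mul(-197088, Pow(-276806, -1)) = Mul(-197088, Rational(-1, 276806)) = Rational(98544, 138403)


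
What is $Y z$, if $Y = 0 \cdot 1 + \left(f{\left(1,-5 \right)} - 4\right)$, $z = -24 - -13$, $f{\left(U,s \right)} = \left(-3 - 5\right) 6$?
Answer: $572$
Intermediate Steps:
$f{\left(U,s \right)} = -48$ ($f{\left(U,s \right)} = \left(-8\right) 6 = -48$)
$z = -11$ ($z = -24 + 13 = -11$)
$Y = -52$ ($Y = 0 \cdot 1 - 52 = 0 - 52 = -52$)
$Y z = \left(-52\right) \left(-11\right) = 572$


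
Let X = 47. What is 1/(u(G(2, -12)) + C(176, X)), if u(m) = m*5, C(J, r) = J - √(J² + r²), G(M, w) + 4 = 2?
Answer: -166/5629 - √33185/5629 ≈ -0.061852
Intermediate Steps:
G(M, w) = -2 (G(M, w) = -4 + 2 = -2)
u(m) = 5*m
1/(u(G(2, -12)) + C(176, X)) = 1/(5*(-2) + (176 - √(176² + 47²))) = 1/(-10 + (176 - √(30976 + 2209))) = 1/(-10 + (176 - √33185)) = 1/(166 - √33185)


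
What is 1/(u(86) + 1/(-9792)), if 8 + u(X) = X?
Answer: 9792/763775 ≈ 0.012821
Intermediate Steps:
u(X) = -8 + X
1/(u(86) + 1/(-9792)) = 1/((-8 + 86) + 1/(-9792)) = 1/(78 - 1/9792) = 1/(763775/9792) = 9792/763775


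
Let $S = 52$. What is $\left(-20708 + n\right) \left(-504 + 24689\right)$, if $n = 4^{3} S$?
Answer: $-420335300$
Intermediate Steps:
$n = 3328$ ($n = 4^{3} \cdot 52 = 64 \cdot 52 = 3328$)
$\left(-20708 + n\right) \left(-504 + 24689\right) = \left(-20708 + 3328\right) \left(-504 + 24689\right) = \left(-17380\right) 24185 = -420335300$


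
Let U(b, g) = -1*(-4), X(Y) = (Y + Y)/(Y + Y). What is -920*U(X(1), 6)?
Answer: -3680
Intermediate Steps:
X(Y) = 1 (X(Y) = (2*Y)/((2*Y)) = (2*Y)*(1/(2*Y)) = 1)
U(b, g) = 4
-920*U(X(1), 6) = -920*4 = -3680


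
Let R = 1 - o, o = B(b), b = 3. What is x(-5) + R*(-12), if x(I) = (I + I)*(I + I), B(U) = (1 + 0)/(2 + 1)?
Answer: 92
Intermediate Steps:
B(U) = ⅓ (B(U) = 1/3 = 1*(⅓) = ⅓)
o = ⅓ ≈ 0.33333
x(I) = 4*I² (x(I) = (2*I)*(2*I) = 4*I²)
R = ⅔ (R = 1 - 1*⅓ = 1 - ⅓ = ⅔ ≈ 0.66667)
x(-5) + R*(-12) = 4*(-5)² + (⅔)*(-12) = 4*25 - 8 = 100 - 8 = 92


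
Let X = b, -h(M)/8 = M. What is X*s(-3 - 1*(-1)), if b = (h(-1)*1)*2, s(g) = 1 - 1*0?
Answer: 16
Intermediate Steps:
h(M) = -8*M
s(g) = 1 (s(g) = 1 + 0 = 1)
b = 16 (b = (-8*(-1)*1)*2 = (8*1)*2 = 8*2 = 16)
X = 16
X*s(-3 - 1*(-1)) = 16*1 = 16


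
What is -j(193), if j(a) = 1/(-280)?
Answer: 1/280 ≈ 0.0035714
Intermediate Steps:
j(a) = -1/280
-j(193) = -1*(-1/280) = 1/280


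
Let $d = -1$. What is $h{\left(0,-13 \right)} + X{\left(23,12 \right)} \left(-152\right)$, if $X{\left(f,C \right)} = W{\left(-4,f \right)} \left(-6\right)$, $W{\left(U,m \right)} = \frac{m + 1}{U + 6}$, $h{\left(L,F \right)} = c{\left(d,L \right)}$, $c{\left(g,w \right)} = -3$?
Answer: $10941$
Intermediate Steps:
$h{\left(L,F \right)} = -3$
$W{\left(U,m \right)} = \frac{1 + m}{6 + U}$
$X{\left(f,C \right)} = -3 - 3 f$ ($X{\left(f,C \right)} = \frac{1 + f}{6 - 4} \left(-6\right) = \frac{1 + f}{2} \left(-6\right) = \left(\frac{1}{2} + \frac{f}{2}\right) \left(-6\right) = -3 - 3 f$)
$h{\left(0,-13 \right)} + X{\left(23,12 \right)} \left(-152\right) = -3 + \left(-3 - 69\right) \left(-152\right) = -3 - -10944 = -3 + 10944 = 10941$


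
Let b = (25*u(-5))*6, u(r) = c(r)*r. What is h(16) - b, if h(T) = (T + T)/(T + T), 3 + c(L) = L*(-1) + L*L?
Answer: 20251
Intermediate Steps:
c(L) = -3 + L**2 - L (c(L) = -3 + (L*(-1) + L*L) = -3 + (-L + L**2) = -3 + (L**2 - L) = -3 + L**2 - L)
u(r) = r*(-3 + r**2 - r) (u(r) = (-3 + r**2 - r)*r = r*(-3 + r**2 - r))
h(T) = 1 (h(T) = (2*T)/((2*T)) = (2*T)*(1/(2*T)) = 1)
b = -20250 (b = (25*(-5*(-3 + (-5)**2 - 1*(-5))))*6 = (25*(-5*(-3 + 25 + 5)))*6 = (25*(-5*27))*6 = (25*(-135))*6 = -3375*6 = -20250)
h(16) - b = 1 - 1*(-20250) = 1 + 20250 = 20251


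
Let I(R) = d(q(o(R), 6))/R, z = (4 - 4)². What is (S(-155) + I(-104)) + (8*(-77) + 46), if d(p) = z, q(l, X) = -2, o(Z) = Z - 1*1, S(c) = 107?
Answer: -463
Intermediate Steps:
o(Z) = -1 + Z (o(Z) = Z - 1 = -1 + Z)
z = 0 (z = 0² = 0)
d(p) = 0
I(R) = 0 (I(R) = 0/R = 0)
(S(-155) + I(-104)) + (8*(-77) + 46) = (107 + 0) + (8*(-77) + 46) = 107 + (-616 + 46) = 107 - 570 = -463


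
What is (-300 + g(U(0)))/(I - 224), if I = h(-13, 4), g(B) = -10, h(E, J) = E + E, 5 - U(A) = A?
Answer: 31/25 ≈ 1.2400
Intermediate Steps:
U(A) = 5 - A
h(E, J) = 2*E
I = -26 (I = 2*(-13) = -26)
(-300 + g(U(0)))/(I - 224) = (-300 - 10)/(-26 - 224) = -310/(-250) = -310*(-1/250) = 31/25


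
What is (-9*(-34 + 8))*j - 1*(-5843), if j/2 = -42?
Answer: -13813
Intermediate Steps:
j = -84 (j = 2*(-42) = -84)
(-9*(-34 + 8))*j - 1*(-5843) = -9*(-34 + 8)*(-84) - 1*(-5843) = -9*(-26)*(-84) + 5843 = 234*(-84) + 5843 = -19656 + 5843 = -13813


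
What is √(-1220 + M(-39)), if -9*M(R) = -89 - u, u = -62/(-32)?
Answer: 5*I*√6969/12 ≈ 34.784*I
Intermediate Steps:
u = 31/16 (u = -62*(-1/32) = 31/16 ≈ 1.9375)
M(R) = 485/48 (M(R) = -(-89 - 1*31/16)/9 = -(-89 - 31/16)/9 = -⅑*(-1455/16) = 485/48)
√(-1220 + M(-39)) = √(-1220 + 485/48) = √(-58075/48) = 5*I*√6969/12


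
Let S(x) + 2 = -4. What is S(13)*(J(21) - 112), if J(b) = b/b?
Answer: 666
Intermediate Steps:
J(b) = 1
S(x) = -6 (S(x) = -2 - 4 = -6)
S(13)*(J(21) - 112) = -6*(1 - 112) = -6*(-111) = 666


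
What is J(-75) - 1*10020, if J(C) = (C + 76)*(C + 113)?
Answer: -9982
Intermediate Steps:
J(C) = (76 + C)*(113 + C)
J(-75) - 1*10020 = (8588 + (-75)² + 189*(-75)) - 1*10020 = (8588 + 5625 - 14175) - 10020 = 38 - 10020 = -9982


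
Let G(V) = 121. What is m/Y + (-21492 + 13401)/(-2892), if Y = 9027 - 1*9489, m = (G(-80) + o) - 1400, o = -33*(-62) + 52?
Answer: 10869/10604 ≈ 1.0250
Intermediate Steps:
o = 2098 (o = 2046 + 52 = 2098)
m = 819 (m = (121 + 2098) - 1400 = 2219 - 1400 = 819)
Y = -462 (Y = 9027 - 9489 = -462)
m/Y + (-21492 + 13401)/(-2892) = 819/(-462) + (-21492 + 13401)/(-2892) = 819*(-1/462) - 8091*(-1/2892) = -39/22 + 2697/964 = 10869/10604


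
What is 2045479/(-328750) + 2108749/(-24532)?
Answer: -371715462289/4032447500 ≈ -92.181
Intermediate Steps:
2045479/(-328750) + 2108749/(-24532) = 2045479*(-1/328750) + 2108749*(-1/24532) = -2045479/328750 - 2108749/24532 = -371715462289/4032447500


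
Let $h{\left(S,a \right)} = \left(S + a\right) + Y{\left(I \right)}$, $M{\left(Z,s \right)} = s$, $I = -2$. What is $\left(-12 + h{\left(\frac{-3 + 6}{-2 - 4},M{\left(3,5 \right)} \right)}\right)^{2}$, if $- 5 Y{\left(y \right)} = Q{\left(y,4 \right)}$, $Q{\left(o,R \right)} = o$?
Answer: $\frac{5041}{100} \approx 50.41$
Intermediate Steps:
$Y{\left(y \right)} = - \frac{y}{5}$
$h{\left(S,a \right)} = \frac{2}{5} + S + a$ ($h{\left(S,a \right)} = \left(S + a\right) - - \frac{2}{5} = \left(S + a\right) + \frac{2}{5} = \frac{2}{5} + S + a$)
$\left(-12 + h{\left(\frac{-3 + 6}{-2 - 4},M{\left(3,5 \right)} \right)}\right)^{2} = \left(-12 + \left(\frac{2}{5} + \frac{-3 + 6}{-2 - 4} + 5\right)\right)^{2} = \left(-12 + \left(\frac{2}{5} + \frac{3}{-6} + 5\right)\right)^{2} = \left(-12 + \left(\frac{2}{5} + 3 \left(- \frac{1}{6}\right) + 5\right)\right)^{2} = \left(-12 + \left(\frac{2}{5} - \frac{1}{2} + 5\right)\right)^{2} = \left(-12 + \frac{49}{10}\right)^{2} = \left(- \frac{71}{10}\right)^{2} = \frac{5041}{100}$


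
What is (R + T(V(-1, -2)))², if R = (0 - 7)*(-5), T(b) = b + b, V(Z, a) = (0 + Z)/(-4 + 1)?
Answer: 11449/9 ≈ 1272.1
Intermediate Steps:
V(Z, a) = -Z/3 (V(Z, a) = Z/(-3) = Z*(-⅓) = -Z/3)
T(b) = 2*b
R = 35 (R = -7*(-5) = 35)
(R + T(V(-1, -2)))² = (35 + 2*(-⅓*(-1)))² = (35 + 2*(⅓))² = (35 + ⅔)² = (107/3)² = 11449/9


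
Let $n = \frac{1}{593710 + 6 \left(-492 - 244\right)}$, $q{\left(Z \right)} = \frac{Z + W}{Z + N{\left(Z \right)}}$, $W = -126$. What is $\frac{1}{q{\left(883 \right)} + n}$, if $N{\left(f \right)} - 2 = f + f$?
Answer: $\frac{1562218394}{446098209} \approx 3.502$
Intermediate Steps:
$N{\left(f \right)} = 2 + 2 f$ ($N{\left(f \right)} = 2 + \left(f + f\right) = 2 + 2 f$)
$q{\left(Z \right)} = \frac{-126 + Z}{2 + 3 Z}$ ($q{\left(Z \right)} = \frac{Z - 126}{Z + \left(2 + 2 Z\right)} = \frac{-126 + Z}{2 + 3 Z}$)
$n = \frac{1}{589294}$ ($n = \frac{1}{593710 + 6 \left(-736\right)} = \frac{1}{593710 - 4416} = \frac{1}{589294} \approx 1.6969 \cdot 10^{-6}$)
$\frac{1}{q{\left(883 \right)} + n} = \frac{1}{\frac{-126 + 883}{2 + 3 \cdot 883} + \frac{1}{589294}} = \frac{1}{\frac{1}{2 + 2649} \cdot 757 + \frac{1}{589294}} = \frac{1}{\frac{1}{2651} \cdot 757 + \frac{1}{589294}} = \frac{1}{\frac{757}{2651} + \frac{1}{589294}} = \frac{1}{\frac{446098209}{1562218394}} = \frac{1562218394}{446098209}$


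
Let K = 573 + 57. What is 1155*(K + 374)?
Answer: 1159620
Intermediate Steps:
K = 630
1155*(K + 374) = 1155*(630 + 374) = 1155*1004 = 1159620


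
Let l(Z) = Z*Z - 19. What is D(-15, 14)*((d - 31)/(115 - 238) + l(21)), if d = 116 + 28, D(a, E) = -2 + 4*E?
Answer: 932274/41 ≈ 22738.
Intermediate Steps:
l(Z) = -19 + Z² (l(Z) = Z² - 19 = -19 + Z²)
d = 144
D(-15, 14)*((d - 31)/(115 - 238) + l(21)) = (-2 + 4*14)*((144 - 31)/(115 - 238) + (-19 + 21²)) = (-2 + 56)*(113/(-123) + (-19 + 441)) = 54*(113*(-1/123) + 422) = 54*(-113/123 + 422) = 54*(51793/123) = 932274/41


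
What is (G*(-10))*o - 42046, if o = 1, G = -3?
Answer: -42016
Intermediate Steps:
(G*(-10))*o - 42046 = -3*(-10)*1 - 42046 = 30*1 - 42046 = 30 - 42046 = -42016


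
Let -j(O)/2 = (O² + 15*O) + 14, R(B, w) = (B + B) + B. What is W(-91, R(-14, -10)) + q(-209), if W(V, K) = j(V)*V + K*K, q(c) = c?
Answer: 1262815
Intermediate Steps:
R(B, w) = 3*B (R(B, w) = 2*B + B = 3*B)
j(O) = -28 - 30*O - 2*O² (j(O) = -2*((O² + 15*O) + 14) = -2*(14 + O² + 15*O) = -28 - 30*O - 2*O²)
W(V, K) = K² + V*(-28 - 30*V - 2*V²) (W(V, K) = (-28 - 30*V - 2*V²)*V + K*K = V*(-28 - 30*V - 2*V²) + K² = K² + V*(-28 - 30*V - 2*V²))
W(-91, R(-14, -10)) + q(-209) = ((3*(-14))² - 2*(-91)*(14 + (-91)² + 15*(-91))) - 209 = ((-42)² - 2*(-91)*(14 + 8281 - 1365)) - 209 = (1764 - 2*(-91)*6930) - 209 = (1764 + 1261260) - 209 = 1263024 - 209 = 1262815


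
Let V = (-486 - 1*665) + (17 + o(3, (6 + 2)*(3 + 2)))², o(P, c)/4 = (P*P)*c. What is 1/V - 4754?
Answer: -10086552291/2121698 ≈ -4754.0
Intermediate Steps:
o(P, c) = 4*c*P² (o(P, c) = 4*((P*P)*c) = 4*(P²*c) = 4*(c*P²) = 4*c*P²)
V = 2121698 (V = (-486 - 1*665) + (17 + 4*((6 + 2)*(3 + 2))*3²)² = (-486 - 665) + (17 + 4*(8*5)*9)² = -1151 + (17 + 4*40*9)² = -1151 + (17 + 1440)² = -1151 + 1457² = -1151 + 2122849 = 2121698)
1/V - 4754 = 1/2121698 - 4754 = -10086552291/2121698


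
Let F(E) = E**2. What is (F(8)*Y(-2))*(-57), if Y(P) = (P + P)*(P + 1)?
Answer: -14592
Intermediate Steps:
Y(P) = 2*P*(1 + P) (Y(P) = (2*P)*(1 + P) = 2*P*(1 + P))
(F(8)*Y(-2))*(-57) = (8**2*(2*(-2)*(1 - 2)))*(-57) = (64*(2*(-2)*(-1)))*(-57) = (64*4)*(-57) = 256*(-57) = -14592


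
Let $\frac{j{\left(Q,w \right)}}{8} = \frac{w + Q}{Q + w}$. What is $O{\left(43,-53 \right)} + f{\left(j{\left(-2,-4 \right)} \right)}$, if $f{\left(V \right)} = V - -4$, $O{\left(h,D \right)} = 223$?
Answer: $235$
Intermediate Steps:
$j{\left(Q,w \right)} = 8$ ($j{\left(Q,w \right)} = 8 \frac{w + Q}{Q + w} = 8 \frac{Q + w}{Q + w} = 8 \cdot 1 = 8$)
$f{\left(V \right)} = 4 + V$ ($f{\left(V \right)} = V + 4 = 4 + V$)
$O{\left(43,-53 \right)} + f{\left(j{\left(-2,-4 \right)} \right)} = 223 + \left(4 + 8\right) = 223 + 12 = 235$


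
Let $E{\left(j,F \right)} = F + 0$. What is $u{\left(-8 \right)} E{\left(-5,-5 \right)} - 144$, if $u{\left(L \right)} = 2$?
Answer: $-154$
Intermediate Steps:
$E{\left(j,F \right)} = F$
$u{\left(-8 \right)} E{\left(-5,-5 \right)} - 144 = 2 \left(-5\right) - 144 = -10 - 144 = -154$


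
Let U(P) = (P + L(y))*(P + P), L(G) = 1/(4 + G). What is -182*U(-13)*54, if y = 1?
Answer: -16353792/5 ≈ -3.2708e+6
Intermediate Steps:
U(P) = 2*P*(1/5 + P) (U(P) = (P + 1/(4 + 1))*(P + P) = (P + 1/5)*(2*P) = (1/5 + P)*(2*P) = 2*P*(1/5 + P))
-182*U(-13)*54 = -364*(-13)*(1 + 5*(-13))/5*54 = -364*(-13)*(1 - 65)/5*54 = -364*(-13)*(-64)/5*54 = -182*1664/5*54 = -302848/5*54 = -16353792/5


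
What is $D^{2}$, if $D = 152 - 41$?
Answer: $12321$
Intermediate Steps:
$D = 111$ ($D = 152 - 41 = 111$)
$D^{2} = 111^{2} = 12321$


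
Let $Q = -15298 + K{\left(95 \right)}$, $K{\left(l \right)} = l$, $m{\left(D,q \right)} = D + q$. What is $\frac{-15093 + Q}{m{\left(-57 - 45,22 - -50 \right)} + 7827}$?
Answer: $- \frac{30296}{7797} \approx -3.8856$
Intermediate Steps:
$Q = -15203$ ($Q = -15298 + 95 = -15203$)
$\frac{-15093 + Q}{m{\left(-57 - 45,22 - -50 \right)} + 7827} = \frac{-15093 - 15203}{\left(\left(-57 - 45\right) + \left(22 - -50\right)\right) + 7827} = - \frac{30296}{\left(-102 + \left(22 + 50\right)\right) + 7827} = - \frac{30296}{\left(-102 + 72\right) + 7827} = - \frac{30296}{-30 + 7827} = - \frac{30296}{7797}$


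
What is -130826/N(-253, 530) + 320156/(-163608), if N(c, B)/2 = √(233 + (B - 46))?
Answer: -80039/40902 - 65413*√717/717 ≈ -2444.9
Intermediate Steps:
N(c, B) = 2*√(187 + B) (N(c, B) = 2*√(233 + (B - 46)) = 2*√(233 + (-46 + B)) = 2*√(187 + B))
-130826/N(-253, 530) + 320156/(-163608) = -130826*1/(2*√(187 + 530)) + 320156/(-163608) = -130826*√717/1434 + 320156*(-1/163608) = -65413*√717/717 - 80039/40902 = -80039/40902 - 65413*√717/717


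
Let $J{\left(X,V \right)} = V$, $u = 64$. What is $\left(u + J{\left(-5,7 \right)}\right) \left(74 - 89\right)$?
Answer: $-1065$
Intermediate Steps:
$\left(u + J{\left(-5,7 \right)}\right) \left(74 - 89\right) = \left(64 + 7\right) \left(74 - 89\right) = 71 \left(-15\right) = -1065$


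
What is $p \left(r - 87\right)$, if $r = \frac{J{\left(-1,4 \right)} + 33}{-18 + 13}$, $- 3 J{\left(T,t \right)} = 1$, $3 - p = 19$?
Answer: $\frac{22448}{15} \approx 1496.5$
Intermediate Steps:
$p = -16$ ($p = 3 - 19 = -16$)
$J{\left(T,t \right)} = - \frac{1}{3}$ ($J{\left(T,t \right)} = \left(- \frac{1}{3}\right) 1 = - \frac{1}{3}$)
$r = - \frac{98}{15}$ ($r = \frac{- \frac{1}{3} + 33}{-18 + 13} = \frac{98}{3 \left(-5\right)} = \frac{98}{3} \left(- \frac{1}{5}\right) = - \frac{98}{15} \approx -6.5333$)
$p \left(r - 87\right) = - 16 \left(- \frac{98}{15} - 87\right) = \left(-16\right) \left(- \frac{1403}{15}\right) = \frac{22448}{15}$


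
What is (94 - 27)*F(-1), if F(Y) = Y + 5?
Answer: 268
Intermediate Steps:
F(Y) = 5 + Y
(94 - 27)*F(-1) = (94 - 27)*(5 - 1) = 67*4 = 268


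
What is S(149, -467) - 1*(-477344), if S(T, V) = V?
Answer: 476877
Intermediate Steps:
S(149, -467) - 1*(-477344) = -467 - 1*(-477344) = -467 + 477344 = 476877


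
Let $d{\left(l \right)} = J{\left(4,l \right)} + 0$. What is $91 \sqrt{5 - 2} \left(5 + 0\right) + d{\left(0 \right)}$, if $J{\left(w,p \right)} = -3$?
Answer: $-3 + 455 \sqrt{3} \approx 785.08$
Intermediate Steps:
$d{\left(l \right)} = -3$ ($d{\left(l \right)} = -3 + 0 = -3$)
$91 \sqrt{5 - 2} \left(5 + 0\right) + d{\left(0 \right)} = 91 \sqrt{5 - 2} \left(5 + 0\right) - 3 = 91 \sqrt{3} \cdot 5 - 3 = 91 \cdot 5 \sqrt{3} - 3 = 455 \sqrt{3} - 3 = -3 + 455 \sqrt{3}$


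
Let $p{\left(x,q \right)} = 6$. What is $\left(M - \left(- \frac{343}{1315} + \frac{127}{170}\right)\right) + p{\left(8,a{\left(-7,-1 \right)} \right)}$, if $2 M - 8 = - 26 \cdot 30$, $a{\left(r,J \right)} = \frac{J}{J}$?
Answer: $- \frac{17011539}{44710} \approx -380.49$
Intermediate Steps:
$a{\left(r,J \right)} = 1$
$M = -386$ ($M = 4 + \frac{\left(-1\right) 26 \cdot 30}{2} = 4 + \frac{\left(-1\right) 780}{2} = 4 + \frac{1}{2} \left(-780\right) = 4 - 390 = -386$)
$\left(M - \left(- \frac{343}{1315} + \frac{127}{170}\right)\right) + p{\left(8,a{\left(-7,-1 \right)} \right)} = \left(-386 - \left(- \frac{343}{1315} + \frac{127}{170}\right)\right) + 6 = \left(-386 - \frac{21739}{44710}\right) + 6 = - \frac{17279799}{44710} + 6 = - \frac{17011539}{44710}$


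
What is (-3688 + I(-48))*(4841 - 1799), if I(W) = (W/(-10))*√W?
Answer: -11218896 + 292032*I*√3/5 ≈ -1.1219e+7 + 1.0116e+5*I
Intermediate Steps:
I(W) = -W^(3/2)/10 (I(W) = (W*(-⅒))*√W = (-W/10)*√W = -W^(3/2)/10)
(-3688 + I(-48))*(4841 - 1799) = (-3688 - (-96)*I*√3/5)*(4841 - 1799) = (-3688 - (-96)*I*√3/5)*3042 = (-3688 + 96*I*√3/5)*3042 = -11218896 + 292032*I*√3/5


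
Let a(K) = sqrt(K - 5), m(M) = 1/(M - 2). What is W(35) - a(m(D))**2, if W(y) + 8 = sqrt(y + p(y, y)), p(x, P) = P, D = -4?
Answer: -17/6 + sqrt(70) ≈ 5.5333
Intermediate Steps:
m(M) = 1/(-2 + M)
W(y) = -8 + sqrt(2)*sqrt(y) (W(y) = -8 + sqrt(y + y) = -8 + sqrt(2*y) = -8 + sqrt(2)*sqrt(y))
a(K) = sqrt(-5 + K)
W(35) - a(m(D))**2 = (-8 + sqrt(2)*sqrt(35)) - (sqrt(-5 + 1/(-2 - 4)))**2 = (-8 + sqrt(70)) - (sqrt(-5 + 1/(-6)))**2 = (-8 + sqrt(70)) - (sqrt(-5 - 1/6))**2 = (-8 + sqrt(70)) - (sqrt(-31/6))**2 = (-8 + sqrt(70)) - (I*sqrt(186)/6)**2 = (-8 + sqrt(70)) - 1*(-31/6) = (-8 + sqrt(70)) + 31/6 = -17/6 + sqrt(70)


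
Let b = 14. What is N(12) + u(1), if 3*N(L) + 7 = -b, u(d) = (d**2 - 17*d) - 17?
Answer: -40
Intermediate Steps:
u(d) = -17 + d**2 - 17*d
N(L) = -7 (N(L) = -7/3 + (-1*14)/3 = -7/3 + (1/3)*(-14) = -7/3 - 14/3 = -7)
N(12) + u(1) = -7 + (-17 + 1**2 - 17*1) = -7 + (-17 + 1 - 17) = -7 - 33 = -40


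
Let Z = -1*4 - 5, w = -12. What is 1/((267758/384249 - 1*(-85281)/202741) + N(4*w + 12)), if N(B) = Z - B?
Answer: 11129003787/312919482770 ≈ 0.035565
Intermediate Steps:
Z = -9 (Z = -4 - 5 = -9)
N(B) = -9 - B
1/((267758/384249 - 1*(-85281)/202741) + N(4*w + 12)) = 1/((267758/384249 - 1*(-85281)/202741) + (-9 - (4*(-12) + 12))) = 1/((267758*(1/384249) + 85281*(1/202741)) + (-9 - (-48 + 12))) = 1/((267758/384249 + 12183/28963) + (-9 - 1*(-36))) = 1/(12436380521/11129003787 + (-9 + 36)) = 1/(12436380521/11129003787 + 27) = 1/(312919482770/11129003787) = 11129003787/312919482770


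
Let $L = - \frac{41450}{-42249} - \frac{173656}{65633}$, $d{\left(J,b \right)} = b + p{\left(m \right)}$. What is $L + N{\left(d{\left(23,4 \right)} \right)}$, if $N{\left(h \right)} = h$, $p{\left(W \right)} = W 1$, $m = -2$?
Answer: $\frac{929552740}{2772928617} \approx 0.33522$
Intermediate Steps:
$p{\left(W \right)} = W$
$d{\left(J,b \right)} = -2 + b$ ($d{\left(J,b \right)} = b - 2 = -2 + b$)
$L = - \frac{4616304494}{2772928617}$ ($L = \left(-41450\right) \left(- \frac{1}{42249}\right) - \frac{173656}{65633} = \frac{41450}{42249} - \frac{173656}{65633} = - \frac{4616304494}{2772928617} \approx -1.6648$)
$L + N{\left(d{\left(23,4 \right)} \right)} = - \frac{4616304494}{2772928617} + \left(-2 + 4\right) = - \frac{4616304494}{2772928617} + 2 = \frac{929552740}{2772928617}$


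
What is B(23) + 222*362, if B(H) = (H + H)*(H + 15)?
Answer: 82112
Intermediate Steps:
B(H) = 2*H*(15 + H) (B(H) = (2*H)*(15 + H) = 2*H*(15 + H))
B(23) + 222*362 = 2*23*(15 + 23) + 222*362 = 2*23*38 + 80364 = 1748 + 80364 = 82112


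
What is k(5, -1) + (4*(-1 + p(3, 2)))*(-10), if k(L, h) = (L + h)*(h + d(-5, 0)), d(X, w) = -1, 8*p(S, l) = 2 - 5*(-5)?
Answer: -103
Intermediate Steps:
p(S, l) = 27/8 (p(S, l) = (2 - 5*(-5))/8 = (2 + 25)/8 = (⅛)*27 = 27/8)
k(L, h) = (-1 + h)*(L + h) (k(L, h) = (L + h)*(h - 1) = (L + h)*(-1 + h) = (-1 + h)*(L + h))
k(5, -1) + (4*(-1 + p(3, 2)))*(-10) = ((-1)² - 1*5 - 1*(-1) + 5*(-1)) + (4*(-1 + 27/8))*(-10) = (1 - 5 + 1 - 5) + (4*(19/8))*(-10) = -8 + (19/2)*(-10) = -8 - 95 = -103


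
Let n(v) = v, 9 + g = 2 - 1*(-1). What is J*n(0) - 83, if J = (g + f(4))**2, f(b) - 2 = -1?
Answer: -83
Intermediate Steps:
g = -6 (g = -9 + (2 - 1*(-1)) = -9 + (2 + 1) = -9 + 3 = -6)
f(b) = 1 (f(b) = 2 - 1 = 1)
J = 25 (J = (-6 + 1)**2 = (-5)**2 = 25)
J*n(0) - 83 = 25*0 - 83 = 0 - 83 = -83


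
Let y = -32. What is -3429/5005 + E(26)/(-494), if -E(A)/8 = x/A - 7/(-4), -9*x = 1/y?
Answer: -116917247/178017840 ≈ -0.65677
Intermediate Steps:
x = 1/288 (x = -⅑/(-32) = -⅑*(-1/32) = 1/288 ≈ 0.0034722)
E(A) = -14 - 1/(36*A) (E(A) = -8*(1/(288*A) - 7/(-4)) = -8*(1/(288*A) - 7*(-¼)) = -8*(1/(288*A) + 7/4) = -8*(7/4 + 1/(288*A)) = -14 - 1/(36*A))
-3429/5005 + E(26)/(-494) = -3429/5005 + (-14 - 1/36/26)/(-494) = -3429*1/5005 + (-14 - 1/36*1/26)*(-1/494) = -3429/5005 + (-14 - 1/936)*(-1/494) = -3429/5005 - 13105/936*(-1/494) = -3429/5005 + 13105/462384 = -116917247/178017840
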